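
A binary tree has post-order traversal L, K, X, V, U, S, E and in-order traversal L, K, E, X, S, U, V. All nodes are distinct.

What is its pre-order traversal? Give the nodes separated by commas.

The last element of post-order is the root; it splits in-order into left and right subtrees.
Root E: left subtree has 2 nodes {L, K}, right has 4 {X, S, U, V}.
  Root K: left subtree has 1 node {L}, right has 0 { }.
  Root S: left subtree has 1 node {X}, right has 2 {U, V}.
    Root U: left subtree has 0 nodes { }, right has 1 {V}.

E, K, L, S, X, U, V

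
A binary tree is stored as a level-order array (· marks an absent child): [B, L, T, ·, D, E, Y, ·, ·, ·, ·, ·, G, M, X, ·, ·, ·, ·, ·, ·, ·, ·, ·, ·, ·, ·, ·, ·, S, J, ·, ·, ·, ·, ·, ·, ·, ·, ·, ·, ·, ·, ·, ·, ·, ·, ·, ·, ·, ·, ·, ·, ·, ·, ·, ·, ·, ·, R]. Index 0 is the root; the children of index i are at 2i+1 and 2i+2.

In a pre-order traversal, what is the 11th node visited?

R

Pre-order visits the node, then its left subtree, then its right subtree.
Visit B.
At B: go left to L.
  Visit L.
  At L: no left child.
  At L: go right to D.
    D is a leaf — visit D.
At B: go right to T.
  Visit T.
  At T: go left to E.
    Visit E.
    At E: no left child.
    At E: go right to G.
      G is a leaf — visit G.
  At T: go right to Y.
    Visit Y.
    At Y: go left to M.
      M is a leaf — visit M.
    At Y: go right to X.
      Visit X.
      At X: go left to S.
        Visit S.
        At S: go left to R.
          R is a leaf — visit R.
        At S: no right child.
      At X: go right to J.
        J is a leaf — visit J.
Full pre-order sequence: B, L, D, T, E, G, Y, M, X, S, R, J.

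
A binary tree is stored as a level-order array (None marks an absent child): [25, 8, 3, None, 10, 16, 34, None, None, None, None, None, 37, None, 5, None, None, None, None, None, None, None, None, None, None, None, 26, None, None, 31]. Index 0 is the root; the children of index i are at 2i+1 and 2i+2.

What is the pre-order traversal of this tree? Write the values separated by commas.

Pre-order visits the node, then its left subtree, then its right subtree.
Visit 25.
At 25: go left to 8.
  Visit 8.
  At 8: no left child.
  At 8: go right to 10.
    10 is a leaf — visit 10.
At 25: go right to 3.
  Visit 3.
  At 3: go left to 16.
    Visit 16.
    At 16: no left child.
    At 16: go right to 37.
      Visit 37.
      At 37: no left child.
      At 37: go right to 26.
        26 is a leaf — visit 26.
  At 3: go right to 34.
    Visit 34.
    At 34: no left child.
    At 34: go right to 5.
      Visit 5.
      At 5: go left to 31.
        31 is a leaf — visit 31.
      At 5: no right child.

25, 8, 10, 3, 16, 37, 26, 34, 5, 31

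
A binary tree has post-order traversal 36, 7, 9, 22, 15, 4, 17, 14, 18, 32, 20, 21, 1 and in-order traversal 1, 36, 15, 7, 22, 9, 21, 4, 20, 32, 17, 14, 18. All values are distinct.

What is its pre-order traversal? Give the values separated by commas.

1, 21, 15, 36, 22, 7, 9, 20, 4, 32, 18, 14, 17

The last element of post-order is the root; it splits in-order into left and right subtrees.
Root 1: left subtree has 0 nodes { }, right has 12 {36, 15, 7, 22, 9, 21, 4, 20, 32, 17, 14, 18}.
  Root 21: left subtree has 5 nodes {36, 15, 7, 22, 9}, right has 6 {4, 20, 32, 17, 14, 18}.
    Root 15: left subtree has 1 node {36}, right has 3 {7, 22, 9}.
      Root 22: left subtree has 1 node {7}, right has 1 {9}.
    Root 20: left subtree has 1 node {4}, right has 4 {32, 17, 14, 18}.
      Root 32: left subtree has 0 nodes { }, right has 3 {17, 14, 18}.
        Root 18: left subtree has 2 nodes {17, 14}, right has 0 { }.
          Root 14: left subtree has 1 node {17}, right has 0 { }.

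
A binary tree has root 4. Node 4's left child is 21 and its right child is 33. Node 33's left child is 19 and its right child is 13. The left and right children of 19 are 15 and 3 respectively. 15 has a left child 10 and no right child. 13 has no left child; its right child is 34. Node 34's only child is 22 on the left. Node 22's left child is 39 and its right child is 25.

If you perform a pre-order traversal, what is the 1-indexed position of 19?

4

Pre-order visits the node, then its left subtree, then its right subtree.
Visit 4.
At 4: go left to 21.
  21 is a leaf — visit 21.
At 4: go right to 33.
  Visit 33.
  At 33: go left to 19.
    Visit 19.
    At 19: go left to 15.
      Visit 15.
      At 15: go left to 10.
        10 is a leaf — visit 10.
      At 15: no right child.
    At 19: go right to 3.
      3 is a leaf — visit 3.
  At 33: go right to 13.
    Visit 13.
    At 13: no left child.
    At 13: go right to 34.
      Visit 34.
      At 34: go left to 22.
        Visit 22.
        At 22: go left to 39.
          39 is a leaf — visit 39.
        At 22: go right to 25.
          25 is a leaf — visit 25.
      At 34: no right child.
Full pre-order sequence: 4, 21, 33, 19, 15, 10, 3, 13, 34, 22, 39, 25.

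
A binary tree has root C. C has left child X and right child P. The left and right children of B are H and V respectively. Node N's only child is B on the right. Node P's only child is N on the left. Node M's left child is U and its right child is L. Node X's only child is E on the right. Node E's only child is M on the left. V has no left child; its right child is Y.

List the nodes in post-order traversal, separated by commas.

U, L, M, E, X, H, Y, V, B, N, P, C

Post-order visits the left subtree, then the right subtree, then the node.
At C: go left to X.
  At X: no left child.
  At X: go right to E.
    At E: go left to M.
      At M: go left to U.
        U is a leaf — visit U.
      At M: go right to L.
        L is a leaf — visit L.
      Visit M.
    At E: no right child.
    Visit E.
  Visit X.
At C: go right to P.
  At P: go left to N.
    At N: no left child.
    At N: go right to B.
      At B: go left to H.
        H is a leaf — visit H.
      At B: go right to V.
        At V: no left child.
        At V: go right to Y.
          Y is a leaf — visit Y.
        Visit V.
      Visit B.
    Visit N.
  At P: no right child.
  Visit P.
Visit C.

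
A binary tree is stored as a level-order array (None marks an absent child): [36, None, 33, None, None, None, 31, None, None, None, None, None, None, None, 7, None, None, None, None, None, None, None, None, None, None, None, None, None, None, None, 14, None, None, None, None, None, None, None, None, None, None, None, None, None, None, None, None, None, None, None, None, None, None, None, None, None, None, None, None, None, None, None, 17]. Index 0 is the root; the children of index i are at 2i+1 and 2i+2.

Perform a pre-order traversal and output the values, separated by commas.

Pre-order visits the node, then its left subtree, then its right subtree.
Visit 36.
At 36: no left child.
At 36: go right to 33.
  Visit 33.
  At 33: no left child.
  At 33: go right to 31.
    Visit 31.
    At 31: no left child.
    At 31: go right to 7.
      Visit 7.
      At 7: no left child.
      At 7: go right to 14.
        Visit 14.
        At 14: no left child.
        At 14: go right to 17.
          17 is a leaf — visit 17.

36, 33, 31, 7, 14, 17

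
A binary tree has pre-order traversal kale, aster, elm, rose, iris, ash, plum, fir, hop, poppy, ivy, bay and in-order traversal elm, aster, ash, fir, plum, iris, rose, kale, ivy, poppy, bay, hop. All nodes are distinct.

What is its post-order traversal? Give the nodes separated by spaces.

The first element of pre-order is the root; it splits in-order into left and right subtrees.
Root kale: left subtree has 7 nodes {elm, aster, ash, fir, plum, iris, rose}, right has 4 {ivy, poppy, bay, hop}.
  Root aster: left subtree has 1 node {elm}, right has 5 {ash, fir, plum, iris, rose}.
    Root rose: left subtree has 4 nodes {ash, fir, plum, iris}, right has 0 { }.
      Root iris: left subtree has 3 nodes {ash, fir, plum}, right has 0 { }.
        Root ash: left subtree has 0 nodes { }, right has 2 {fir, plum}.
          Root plum: left subtree has 1 node {fir}, right has 0 { }.
  Root hop: left subtree has 3 nodes {ivy, poppy, bay}, right has 0 { }.
    Root poppy: left subtree has 1 node {ivy}, right has 1 {bay}.

elm fir plum ash iris rose aster ivy bay poppy hop kale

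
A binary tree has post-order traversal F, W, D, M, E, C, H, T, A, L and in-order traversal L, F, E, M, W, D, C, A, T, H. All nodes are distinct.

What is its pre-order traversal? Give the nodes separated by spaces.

The last element of post-order is the root; it splits in-order into left and right subtrees.
Root L: left subtree has 0 nodes { }, right has 9 {F, E, M, W, D, C, A, T, H}.
  Root A: left subtree has 6 nodes {F, E, M, W, D, C}, right has 2 {T, H}.
    Root C: left subtree has 5 nodes {F, E, M, W, D}, right has 0 { }.
      Root E: left subtree has 1 node {F}, right has 3 {M, W, D}.
        Root M: left subtree has 0 nodes { }, right has 2 {W, D}.
          Root D: left subtree has 1 node {W}, right has 0 { }.
    Root T: left subtree has 0 nodes { }, right has 1 {H}.

L A C E F M D W T H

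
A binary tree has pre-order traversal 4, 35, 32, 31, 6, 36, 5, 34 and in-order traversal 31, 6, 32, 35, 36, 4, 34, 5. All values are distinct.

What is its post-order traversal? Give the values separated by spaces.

The first element of pre-order is the root; it splits in-order into left and right subtrees.
Root 4: left subtree has 5 nodes {31, 6, 32, 35, 36}, right has 2 {34, 5}.
  Root 35: left subtree has 3 nodes {31, 6, 32}, right has 1 {36}.
    Root 32: left subtree has 2 nodes {31, 6}, right has 0 { }.
      Root 31: left subtree has 0 nodes { }, right has 1 {6}.
  Root 5: left subtree has 1 node {34}, right has 0 { }.

6 31 32 36 35 34 5 4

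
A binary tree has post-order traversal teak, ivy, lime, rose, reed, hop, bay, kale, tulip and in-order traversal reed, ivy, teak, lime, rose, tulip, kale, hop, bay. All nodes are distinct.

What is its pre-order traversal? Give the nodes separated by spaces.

tulip reed rose lime ivy teak kale bay hop

The last element of post-order is the root; it splits in-order into left and right subtrees.
Root tulip: left subtree has 5 nodes {reed, ivy, teak, lime, rose}, right has 3 {kale, hop, bay}.
  Root reed: left subtree has 0 nodes { }, right has 4 {ivy, teak, lime, rose}.
    Root rose: left subtree has 3 nodes {ivy, teak, lime}, right has 0 { }.
      Root lime: left subtree has 2 nodes {ivy, teak}, right has 0 { }.
        Root ivy: left subtree has 0 nodes { }, right has 1 {teak}.
  Root kale: left subtree has 0 nodes { }, right has 2 {hop, bay}.
    Root bay: left subtree has 1 node {hop}, right has 0 { }.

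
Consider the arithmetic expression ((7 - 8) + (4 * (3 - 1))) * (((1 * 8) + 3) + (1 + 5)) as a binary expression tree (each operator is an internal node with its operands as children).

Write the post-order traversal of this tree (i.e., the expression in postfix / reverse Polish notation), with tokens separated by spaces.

Post-order on an expression tree gives postfix notation: for each operator, emit left operand, right operand, then the operator.

7 8 - 4 3 1 - * + 1 8 * 3 + 1 5 + + *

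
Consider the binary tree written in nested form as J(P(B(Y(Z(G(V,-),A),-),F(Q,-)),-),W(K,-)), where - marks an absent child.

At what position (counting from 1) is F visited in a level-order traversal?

Level-order visits nodes level by level from the root, left to right within each level.
Level 0: J
Level 1: P, W
Level 2: B, K
Level 3: Y, F
Level 4: Z, Q
Level 5: G, A
Level 6: V
Full level-order sequence: J, P, W, B, K, Y, F, Z, Q, G, A, V.

7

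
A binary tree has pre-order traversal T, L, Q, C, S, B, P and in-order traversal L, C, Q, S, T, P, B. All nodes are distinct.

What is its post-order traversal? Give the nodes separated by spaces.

The first element of pre-order is the root; it splits in-order into left and right subtrees.
Root T: left subtree has 4 nodes {L, C, Q, S}, right has 2 {P, B}.
  Root L: left subtree has 0 nodes { }, right has 3 {C, Q, S}.
    Root Q: left subtree has 1 node {C}, right has 1 {S}.
  Root B: left subtree has 1 node {P}, right has 0 { }.

C S Q L P B T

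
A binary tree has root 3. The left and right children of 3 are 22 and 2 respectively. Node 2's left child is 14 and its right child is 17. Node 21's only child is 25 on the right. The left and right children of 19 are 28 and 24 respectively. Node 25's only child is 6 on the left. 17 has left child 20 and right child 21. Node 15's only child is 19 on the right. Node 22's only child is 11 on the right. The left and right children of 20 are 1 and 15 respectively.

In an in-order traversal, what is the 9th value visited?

28

In-order visits the left subtree, then the node, then the right subtree.
At 3: go left to 22.
  At 22: no left child.
  Visit 22.
  At 22: go right to 11.
    11 is a leaf — visit 11.
Visit 3.
At 3: go right to 2.
  At 2: go left to 14.
    14 is a leaf — visit 14.
  Visit 2.
  At 2: go right to 17.
    At 17: go left to 20.
      At 20: go left to 1.
        1 is a leaf — visit 1.
      Visit 20.
      At 20: go right to 15.
        At 15: no left child.
        Visit 15.
        At 15: go right to 19.
          At 19: go left to 28.
            28 is a leaf — visit 28.
          Visit 19.
          At 19: go right to 24.
            24 is a leaf — visit 24.
    Visit 17.
    At 17: go right to 21.
      At 21: no left child.
      Visit 21.
      At 21: go right to 25.
        At 25: go left to 6.
          6 is a leaf — visit 6.
        Visit 25.
        At 25: no right child.
Full in-order sequence: 22, 11, 3, 14, 2, 1, 20, 15, 28, 19, 24, 17, 21, 6, 25.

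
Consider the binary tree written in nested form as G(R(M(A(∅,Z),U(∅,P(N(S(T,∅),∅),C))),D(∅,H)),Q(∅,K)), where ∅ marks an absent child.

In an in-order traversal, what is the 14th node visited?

In-order visits the left subtree, then the node, then the right subtree.
At G: go left to R.
  At R: go left to M.
    At M: go left to A.
      At A: no left child.
      Visit A.
      At A: go right to Z.
        Z is a leaf — visit Z.
    Visit M.
    At M: go right to U.
      At U: no left child.
      Visit U.
      At U: go right to P.
        At P: go left to N.
          At N: go left to S.
            At S: go left to T.
              T is a leaf — visit T.
            Visit S.
            At S: no right child.
          Visit N.
          At N: no right child.
        Visit P.
        At P: go right to C.
          C is a leaf — visit C.
  Visit R.
  At R: go right to D.
    At D: no left child.
    Visit D.
    At D: go right to H.
      H is a leaf — visit H.
Visit G.
At G: go right to Q.
  At Q: no left child.
  Visit Q.
  At Q: go right to K.
    K is a leaf — visit K.
Full in-order sequence: A, Z, M, U, T, S, N, P, C, R, D, H, G, Q, K.

Q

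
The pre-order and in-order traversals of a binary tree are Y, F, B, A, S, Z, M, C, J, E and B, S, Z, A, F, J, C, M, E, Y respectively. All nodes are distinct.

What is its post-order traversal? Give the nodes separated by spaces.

The first element of pre-order is the root; it splits in-order into left and right subtrees.
Root Y: left subtree has 9 nodes {B, S, Z, A, F, J, C, M, E}, right has 0 { }.
  Root F: left subtree has 4 nodes {B, S, Z, A}, right has 4 {J, C, M, E}.
    Root B: left subtree has 0 nodes { }, right has 3 {S, Z, A}.
      Root A: left subtree has 2 nodes {S, Z}, right has 0 { }.
        Root S: left subtree has 0 nodes { }, right has 1 {Z}.
    Root M: left subtree has 2 nodes {J, C}, right has 1 {E}.
      Root C: left subtree has 1 node {J}, right has 0 { }.

Z S A B J C E M F Y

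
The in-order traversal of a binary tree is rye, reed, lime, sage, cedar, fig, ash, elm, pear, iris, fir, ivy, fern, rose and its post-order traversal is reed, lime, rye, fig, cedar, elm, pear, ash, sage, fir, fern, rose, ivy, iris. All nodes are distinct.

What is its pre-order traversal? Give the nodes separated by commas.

The last element of post-order is the root; it splits in-order into left and right subtrees.
Root iris: left subtree has 9 nodes {rye, reed, lime, sage, cedar, fig, ash, elm, pear}, right has 4 {fir, ivy, fern, rose}.
  Root sage: left subtree has 3 nodes {rye, reed, lime}, right has 5 {cedar, fig, ash, elm, pear}.
    Root rye: left subtree has 0 nodes { }, right has 2 {reed, lime}.
      Root lime: left subtree has 1 node {reed}, right has 0 { }.
    Root ash: left subtree has 2 nodes {cedar, fig}, right has 2 {elm, pear}.
      Root cedar: left subtree has 0 nodes { }, right has 1 {fig}.
      Root pear: left subtree has 1 node {elm}, right has 0 { }.
  Root ivy: left subtree has 1 node {fir}, right has 2 {fern, rose}.
    Root rose: left subtree has 1 node {fern}, right has 0 { }.

iris, sage, rye, lime, reed, ash, cedar, fig, pear, elm, ivy, fir, rose, fern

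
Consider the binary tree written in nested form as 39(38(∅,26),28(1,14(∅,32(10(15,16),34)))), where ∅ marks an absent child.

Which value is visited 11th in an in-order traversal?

In-order visits the left subtree, then the node, then the right subtree.
At 39: go left to 38.
  At 38: no left child.
  Visit 38.
  At 38: go right to 26.
    26 is a leaf — visit 26.
Visit 39.
At 39: go right to 28.
  At 28: go left to 1.
    1 is a leaf — visit 1.
  Visit 28.
  At 28: go right to 14.
    At 14: no left child.
    Visit 14.
    At 14: go right to 32.
      At 32: go left to 10.
        At 10: go left to 15.
          15 is a leaf — visit 15.
        Visit 10.
        At 10: go right to 16.
          16 is a leaf — visit 16.
      Visit 32.
      At 32: go right to 34.
        34 is a leaf — visit 34.
Full in-order sequence: 38, 26, 39, 1, 28, 14, 15, 10, 16, 32, 34.

34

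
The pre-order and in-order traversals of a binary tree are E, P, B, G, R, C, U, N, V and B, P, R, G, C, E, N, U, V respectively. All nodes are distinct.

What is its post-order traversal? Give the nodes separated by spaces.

The first element of pre-order is the root; it splits in-order into left and right subtrees.
Root E: left subtree has 5 nodes {B, P, R, G, C}, right has 3 {N, U, V}.
  Root P: left subtree has 1 node {B}, right has 3 {R, G, C}.
    Root G: left subtree has 1 node {R}, right has 1 {C}.
  Root U: left subtree has 1 node {N}, right has 1 {V}.

B R C G P N V U E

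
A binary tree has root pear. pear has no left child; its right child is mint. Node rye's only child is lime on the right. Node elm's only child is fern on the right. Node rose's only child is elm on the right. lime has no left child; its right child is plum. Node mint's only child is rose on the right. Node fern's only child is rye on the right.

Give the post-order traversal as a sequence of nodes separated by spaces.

plum lime rye fern elm rose mint pear

Post-order visits the left subtree, then the right subtree, then the node.
At pear: no left child.
At pear: go right to mint.
  At mint: no left child.
  At mint: go right to rose.
    At rose: no left child.
    At rose: go right to elm.
      At elm: no left child.
      At elm: go right to fern.
        At fern: no left child.
        At fern: go right to rye.
          At rye: no left child.
          At rye: go right to lime.
            At lime: no left child.
            At lime: go right to plum.
              plum is a leaf — visit plum.
            Visit lime.
          Visit rye.
        Visit fern.
      Visit elm.
    Visit rose.
  Visit mint.
Visit pear.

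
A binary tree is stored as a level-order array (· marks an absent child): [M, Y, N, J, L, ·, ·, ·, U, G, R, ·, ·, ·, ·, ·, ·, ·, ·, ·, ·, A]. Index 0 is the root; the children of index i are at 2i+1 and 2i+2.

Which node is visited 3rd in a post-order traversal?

G

Post-order visits the left subtree, then the right subtree, then the node.
At M: go left to Y.
  At Y: go left to J.
    At J: no left child.
    At J: go right to U.
      U is a leaf — visit U.
    Visit J.
  At Y: go right to L.
    At L: go left to G.
      G is a leaf — visit G.
    At L: go right to R.
      At R: go left to A.
        A is a leaf — visit A.
      At R: no right child.
      Visit R.
    Visit L.
  Visit Y.
At M: go right to N.
  N is a leaf — visit N.
Visit M.
Full post-order sequence: U, J, G, A, R, L, Y, N, M.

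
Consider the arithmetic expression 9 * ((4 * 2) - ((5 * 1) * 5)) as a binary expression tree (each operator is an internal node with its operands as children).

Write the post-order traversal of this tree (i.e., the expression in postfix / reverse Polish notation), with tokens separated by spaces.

Post-order on an expression tree gives postfix notation: for each operator, emit left operand, right operand, then the operator.

9 4 2 * 5 1 * 5 * - *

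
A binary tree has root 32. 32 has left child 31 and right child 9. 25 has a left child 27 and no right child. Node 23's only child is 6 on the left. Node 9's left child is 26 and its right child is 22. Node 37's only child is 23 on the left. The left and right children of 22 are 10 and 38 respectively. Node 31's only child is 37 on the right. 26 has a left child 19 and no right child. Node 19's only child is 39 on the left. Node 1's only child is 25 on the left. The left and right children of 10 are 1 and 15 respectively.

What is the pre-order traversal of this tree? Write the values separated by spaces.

Pre-order visits the node, then its left subtree, then its right subtree.
Visit 32.
At 32: go left to 31.
  Visit 31.
  At 31: no left child.
  At 31: go right to 37.
    Visit 37.
    At 37: go left to 23.
      Visit 23.
      At 23: go left to 6.
        6 is a leaf — visit 6.
      At 23: no right child.
    At 37: no right child.
At 32: go right to 9.
  Visit 9.
  At 9: go left to 26.
    Visit 26.
    At 26: go left to 19.
      Visit 19.
      At 19: go left to 39.
        39 is a leaf — visit 39.
      At 19: no right child.
    At 26: no right child.
  At 9: go right to 22.
    Visit 22.
    At 22: go left to 10.
      Visit 10.
      At 10: go left to 1.
        Visit 1.
        At 1: go left to 25.
          Visit 25.
          At 25: go left to 27.
            27 is a leaf — visit 27.
          At 25: no right child.
        At 1: no right child.
      At 10: go right to 15.
        15 is a leaf — visit 15.
    At 22: go right to 38.
      38 is a leaf — visit 38.

32 31 37 23 6 9 26 19 39 22 10 1 25 27 15 38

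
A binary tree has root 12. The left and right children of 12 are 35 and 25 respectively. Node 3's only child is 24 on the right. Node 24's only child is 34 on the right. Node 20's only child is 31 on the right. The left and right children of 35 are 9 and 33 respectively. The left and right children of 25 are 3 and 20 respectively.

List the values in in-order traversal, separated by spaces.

In-order visits the left subtree, then the node, then the right subtree.
At 12: go left to 35.
  At 35: go left to 9.
    9 is a leaf — visit 9.
  Visit 35.
  At 35: go right to 33.
    33 is a leaf — visit 33.
Visit 12.
At 12: go right to 25.
  At 25: go left to 3.
    At 3: no left child.
    Visit 3.
    At 3: go right to 24.
      At 24: no left child.
      Visit 24.
      At 24: go right to 34.
        34 is a leaf — visit 34.
  Visit 25.
  At 25: go right to 20.
    At 20: no left child.
    Visit 20.
    At 20: go right to 31.
      31 is a leaf — visit 31.

9 35 33 12 3 24 34 25 20 31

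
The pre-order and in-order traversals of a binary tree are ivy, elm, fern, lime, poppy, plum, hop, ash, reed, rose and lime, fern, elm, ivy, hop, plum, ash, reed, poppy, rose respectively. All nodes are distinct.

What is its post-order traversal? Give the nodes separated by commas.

lime, fern, elm, hop, reed, ash, plum, rose, poppy, ivy

The first element of pre-order is the root; it splits in-order into left and right subtrees.
Root ivy: left subtree has 3 nodes {lime, fern, elm}, right has 6 {hop, plum, ash, reed, poppy, rose}.
  Root elm: left subtree has 2 nodes {lime, fern}, right has 0 { }.
    Root fern: left subtree has 1 node {lime}, right has 0 { }.
  Root poppy: left subtree has 4 nodes {hop, plum, ash, reed}, right has 1 {rose}.
    Root plum: left subtree has 1 node {hop}, right has 2 {ash, reed}.
      Root ash: left subtree has 0 nodes { }, right has 1 {reed}.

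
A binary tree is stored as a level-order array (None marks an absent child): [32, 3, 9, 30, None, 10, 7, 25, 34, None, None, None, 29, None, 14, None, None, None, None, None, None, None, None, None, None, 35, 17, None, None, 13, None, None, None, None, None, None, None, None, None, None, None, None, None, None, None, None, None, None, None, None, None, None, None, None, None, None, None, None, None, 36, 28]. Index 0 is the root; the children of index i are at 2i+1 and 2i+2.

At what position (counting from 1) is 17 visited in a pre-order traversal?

Pre-order visits the node, then its left subtree, then its right subtree.
Visit 32.
At 32: go left to 3.
  Visit 3.
  At 3: go left to 30.
    Visit 30.
    At 30: go left to 25.
      25 is a leaf — visit 25.
    At 30: go right to 34.
      34 is a leaf — visit 34.
  At 3: no right child.
At 32: go right to 9.
  Visit 9.
  At 9: go left to 10.
    Visit 10.
    At 10: no left child.
    At 10: go right to 29.
      Visit 29.
      At 29: go left to 35.
        35 is a leaf — visit 35.
      At 29: go right to 17.
        17 is a leaf — visit 17.
  At 9: go right to 7.
    Visit 7.
    At 7: no left child.
    At 7: go right to 14.
      Visit 14.
      At 14: go left to 13.
        Visit 13.
        At 13: go left to 36.
          36 is a leaf — visit 36.
        At 13: go right to 28.
          28 is a leaf — visit 28.
      At 14: no right child.
Full pre-order sequence: 32, 3, 30, 25, 34, 9, 10, 29, 35, 17, 7, 14, 13, 36, 28.

10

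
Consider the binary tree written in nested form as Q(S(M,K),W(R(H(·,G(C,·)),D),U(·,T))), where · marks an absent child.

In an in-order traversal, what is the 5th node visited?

H

In-order visits the left subtree, then the node, then the right subtree.
At Q: go left to S.
  At S: go left to M.
    M is a leaf — visit M.
  Visit S.
  At S: go right to K.
    K is a leaf — visit K.
Visit Q.
At Q: go right to W.
  At W: go left to R.
    At R: go left to H.
      At H: no left child.
      Visit H.
      At H: go right to G.
        At G: go left to C.
          C is a leaf — visit C.
        Visit G.
        At G: no right child.
    Visit R.
    At R: go right to D.
      D is a leaf — visit D.
  Visit W.
  At W: go right to U.
    At U: no left child.
    Visit U.
    At U: go right to T.
      T is a leaf — visit T.
Full in-order sequence: M, S, K, Q, H, C, G, R, D, W, U, T.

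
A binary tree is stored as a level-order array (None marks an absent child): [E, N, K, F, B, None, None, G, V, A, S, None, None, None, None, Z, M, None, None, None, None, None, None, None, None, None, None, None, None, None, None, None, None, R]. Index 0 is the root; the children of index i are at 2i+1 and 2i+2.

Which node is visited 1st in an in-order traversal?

In-order visits the left subtree, then the node, then the right subtree.
At E: go left to N.
  At N: go left to F.
    At F: go left to G.
      At G: go left to Z.
        Z is a leaf — visit Z.
      Visit G.
      At G: go right to M.
        At M: go left to R.
          R is a leaf — visit R.
        Visit M.
        At M: no right child.
    Visit F.
    At F: go right to V.
      V is a leaf — visit V.
  Visit N.
  At N: go right to B.
    At B: go left to A.
      A is a leaf — visit A.
    Visit B.
    At B: go right to S.
      S is a leaf — visit S.
Visit E.
At E: go right to K.
  K is a leaf — visit K.
Full in-order sequence: Z, G, R, M, F, V, N, A, B, S, E, K.

Z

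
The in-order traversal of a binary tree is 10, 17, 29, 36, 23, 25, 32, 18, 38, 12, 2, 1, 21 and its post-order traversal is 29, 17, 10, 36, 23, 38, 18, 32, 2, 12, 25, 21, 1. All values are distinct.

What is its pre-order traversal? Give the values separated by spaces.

The last element of post-order is the root; it splits in-order into left and right subtrees.
Root 1: left subtree has 11 nodes {10, 17, 29, 36, 23, 25, 32, 18, 38, 12, 2}, right has 1 {21}.
  Root 25: left subtree has 5 nodes {10, 17, 29, 36, 23}, right has 5 {32, 18, 38, 12, 2}.
    Root 23: left subtree has 4 nodes {10, 17, 29, 36}, right has 0 { }.
      Root 36: left subtree has 3 nodes {10, 17, 29}, right has 0 { }.
        Root 10: left subtree has 0 nodes { }, right has 2 {17, 29}.
          Root 17: left subtree has 0 nodes { }, right has 1 {29}.
    Root 12: left subtree has 3 nodes {32, 18, 38}, right has 1 {2}.
      Root 32: left subtree has 0 nodes { }, right has 2 {18, 38}.
        Root 18: left subtree has 0 nodes { }, right has 1 {38}.

1 25 23 36 10 17 29 12 32 18 38 2 21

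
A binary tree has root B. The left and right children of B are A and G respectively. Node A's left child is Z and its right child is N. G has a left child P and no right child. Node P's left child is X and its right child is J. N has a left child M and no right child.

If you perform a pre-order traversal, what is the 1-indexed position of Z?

3

Pre-order visits the node, then its left subtree, then its right subtree.
Visit B.
At B: go left to A.
  Visit A.
  At A: go left to Z.
    Z is a leaf — visit Z.
  At A: go right to N.
    Visit N.
    At N: go left to M.
      M is a leaf — visit M.
    At N: no right child.
At B: go right to G.
  Visit G.
  At G: go left to P.
    Visit P.
    At P: go left to X.
      X is a leaf — visit X.
    At P: go right to J.
      J is a leaf — visit J.
  At G: no right child.
Full pre-order sequence: B, A, Z, N, M, G, P, X, J.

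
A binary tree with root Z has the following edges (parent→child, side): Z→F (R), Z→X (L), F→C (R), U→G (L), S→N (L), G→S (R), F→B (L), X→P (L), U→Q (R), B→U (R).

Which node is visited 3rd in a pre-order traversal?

Pre-order visits the node, then its left subtree, then its right subtree.
Visit Z.
At Z: go left to X.
  Visit X.
  At X: go left to P.
    P is a leaf — visit P.
  At X: no right child.
At Z: go right to F.
  Visit F.
  At F: go left to B.
    Visit B.
    At B: no left child.
    At B: go right to U.
      Visit U.
      At U: go left to G.
        Visit G.
        At G: no left child.
        At G: go right to S.
          Visit S.
          At S: go left to N.
            N is a leaf — visit N.
          At S: no right child.
      At U: go right to Q.
        Q is a leaf — visit Q.
  At F: go right to C.
    C is a leaf — visit C.
Full pre-order sequence: Z, X, P, F, B, U, G, S, N, Q, C.

P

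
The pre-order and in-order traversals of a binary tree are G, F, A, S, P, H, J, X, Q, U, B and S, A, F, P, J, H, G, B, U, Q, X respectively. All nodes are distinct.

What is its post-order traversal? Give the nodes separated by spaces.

S A J H P F B U Q X G

The first element of pre-order is the root; it splits in-order into left and right subtrees.
Root G: left subtree has 6 nodes {S, A, F, P, J, H}, right has 4 {B, U, Q, X}.
  Root F: left subtree has 2 nodes {S, A}, right has 3 {P, J, H}.
    Root A: left subtree has 1 node {S}, right has 0 { }.
    Root P: left subtree has 0 nodes { }, right has 2 {J, H}.
      Root H: left subtree has 1 node {J}, right has 0 { }.
  Root X: left subtree has 3 nodes {B, U, Q}, right has 0 { }.
    Root Q: left subtree has 2 nodes {B, U}, right has 0 { }.
      Root U: left subtree has 1 node {B}, right has 0 { }.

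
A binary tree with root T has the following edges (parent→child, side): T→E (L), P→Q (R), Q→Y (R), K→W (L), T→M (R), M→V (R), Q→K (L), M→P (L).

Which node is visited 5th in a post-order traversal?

Q

Post-order visits the left subtree, then the right subtree, then the node.
At T: go left to E.
  E is a leaf — visit E.
At T: go right to M.
  At M: go left to P.
    At P: no left child.
    At P: go right to Q.
      At Q: go left to K.
        At K: go left to W.
          W is a leaf — visit W.
        At K: no right child.
        Visit K.
      At Q: go right to Y.
        Y is a leaf — visit Y.
      Visit Q.
    Visit P.
  At M: go right to V.
    V is a leaf — visit V.
  Visit M.
Visit T.
Full post-order sequence: E, W, K, Y, Q, P, V, M, T.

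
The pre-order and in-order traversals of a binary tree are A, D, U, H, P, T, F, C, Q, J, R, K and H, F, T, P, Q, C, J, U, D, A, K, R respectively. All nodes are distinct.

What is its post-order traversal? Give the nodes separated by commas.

The first element of pre-order is the root; it splits in-order into left and right subtrees.
Root A: left subtree has 9 nodes {H, F, T, P, Q, C, J, U, D}, right has 2 {K, R}.
  Root D: left subtree has 8 nodes {H, F, T, P, Q, C, J, U}, right has 0 { }.
    Root U: left subtree has 7 nodes {H, F, T, P, Q, C, J}, right has 0 { }.
      Root H: left subtree has 0 nodes { }, right has 6 {F, T, P, Q, C, J}.
        Root P: left subtree has 2 nodes {F, T}, right has 3 {Q, C, J}.
          Root T: left subtree has 1 node {F}, right has 0 { }.
          Root C: left subtree has 1 node {Q}, right has 1 {J}.
  Root R: left subtree has 1 node {K}, right has 0 { }.

F, T, Q, J, C, P, H, U, D, K, R, A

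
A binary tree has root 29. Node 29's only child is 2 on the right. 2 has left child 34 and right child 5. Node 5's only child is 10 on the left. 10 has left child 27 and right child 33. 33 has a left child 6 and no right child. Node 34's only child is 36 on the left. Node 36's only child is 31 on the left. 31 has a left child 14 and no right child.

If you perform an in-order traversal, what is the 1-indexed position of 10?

In-order visits the left subtree, then the node, then the right subtree.
At 29: no left child.
Visit 29.
At 29: go right to 2.
  At 2: go left to 34.
    At 34: go left to 36.
      At 36: go left to 31.
        At 31: go left to 14.
          14 is a leaf — visit 14.
        Visit 31.
        At 31: no right child.
      Visit 36.
      At 36: no right child.
    Visit 34.
    At 34: no right child.
  Visit 2.
  At 2: go right to 5.
    At 5: go left to 10.
      At 10: go left to 27.
        27 is a leaf — visit 27.
      Visit 10.
      At 10: go right to 33.
        At 33: go left to 6.
          6 is a leaf — visit 6.
        Visit 33.
        At 33: no right child.
    Visit 5.
    At 5: no right child.
Full in-order sequence: 29, 14, 31, 36, 34, 2, 27, 10, 6, 33, 5.

8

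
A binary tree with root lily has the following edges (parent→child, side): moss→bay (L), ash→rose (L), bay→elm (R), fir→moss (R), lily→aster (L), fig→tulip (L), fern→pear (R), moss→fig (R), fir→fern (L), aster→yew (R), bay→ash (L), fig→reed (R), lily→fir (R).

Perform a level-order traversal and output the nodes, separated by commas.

lily, aster, fir, yew, fern, moss, pear, bay, fig, ash, elm, tulip, reed, rose

Level-order visits nodes level by level from the root, left to right within each level.
Level 0: lily
Level 1: aster, fir
Level 2: yew, fern, moss
Level 3: pear, bay, fig
Level 4: ash, elm, tulip, reed
Level 5: rose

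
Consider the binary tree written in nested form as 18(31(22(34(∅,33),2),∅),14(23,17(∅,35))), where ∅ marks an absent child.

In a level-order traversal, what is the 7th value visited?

34

Level-order visits nodes level by level from the root, left to right within each level.
Level 0: 18
Level 1: 31, 14
Level 2: 22, 23, 17
Level 3: 34, 2, 35
Level 4: 33
Full level-order sequence: 18, 31, 14, 22, 23, 17, 34, 2, 35, 33.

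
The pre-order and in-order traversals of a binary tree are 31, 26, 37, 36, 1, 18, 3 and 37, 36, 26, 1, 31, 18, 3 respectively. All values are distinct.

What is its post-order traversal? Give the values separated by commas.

The first element of pre-order is the root; it splits in-order into left and right subtrees.
Root 31: left subtree has 4 nodes {37, 36, 26, 1}, right has 2 {18, 3}.
  Root 26: left subtree has 2 nodes {37, 36}, right has 1 {1}.
    Root 37: left subtree has 0 nodes { }, right has 1 {36}.
  Root 18: left subtree has 0 nodes { }, right has 1 {3}.

36, 37, 1, 26, 3, 18, 31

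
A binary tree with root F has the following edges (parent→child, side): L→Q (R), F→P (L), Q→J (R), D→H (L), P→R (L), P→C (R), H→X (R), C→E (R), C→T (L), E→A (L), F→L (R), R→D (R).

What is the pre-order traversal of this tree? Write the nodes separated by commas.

F, P, R, D, H, X, C, T, E, A, L, Q, J

Pre-order visits the node, then its left subtree, then its right subtree.
Visit F.
At F: go left to P.
  Visit P.
  At P: go left to R.
    Visit R.
    At R: no left child.
    At R: go right to D.
      Visit D.
      At D: go left to H.
        Visit H.
        At H: no left child.
        At H: go right to X.
          X is a leaf — visit X.
      At D: no right child.
  At P: go right to C.
    Visit C.
    At C: go left to T.
      T is a leaf — visit T.
    At C: go right to E.
      Visit E.
      At E: go left to A.
        A is a leaf — visit A.
      At E: no right child.
At F: go right to L.
  Visit L.
  At L: no left child.
  At L: go right to Q.
    Visit Q.
    At Q: no left child.
    At Q: go right to J.
      J is a leaf — visit J.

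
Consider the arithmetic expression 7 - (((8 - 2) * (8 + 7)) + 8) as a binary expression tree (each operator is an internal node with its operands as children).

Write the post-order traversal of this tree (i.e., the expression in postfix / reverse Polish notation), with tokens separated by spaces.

Post-order on an expression tree gives postfix notation: for each operator, emit left operand, right operand, then the operator.

7 8 2 - 8 7 + * 8 + -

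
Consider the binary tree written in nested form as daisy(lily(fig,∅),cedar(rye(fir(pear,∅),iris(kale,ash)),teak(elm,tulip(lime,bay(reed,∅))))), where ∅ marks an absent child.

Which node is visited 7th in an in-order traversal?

In-order visits the left subtree, then the node, then the right subtree.
At daisy: go left to lily.
  At lily: go left to fig.
    fig is a leaf — visit fig.
  Visit lily.
  At lily: no right child.
Visit daisy.
At daisy: go right to cedar.
  At cedar: go left to rye.
    At rye: go left to fir.
      At fir: go left to pear.
        pear is a leaf — visit pear.
      Visit fir.
      At fir: no right child.
    Visit rye.
    At rye: go right to iris.
      At iris: go left to kale.
        kale is a leaf — visit kale.
      Visit iris.
      At iris: go right to ash.
        ash is a leaf — visit ash.
  Visit cedar.
  At cedar: go right to teak.
    At teak: go left to elm.
      elm is a leaf — visit elm.
    Visit teak.
    At teak: go right to tulip.
      At tulip: go left to lime.
        lime is a leaf — visit lime.
      Visit tulip.
      At tulip: go right to bay.
        At bay: go left to reed.
          reed is a leaf — visit reed.
        Visit bay.
        At bay: no right child.
Full in-order sequence: fig, lily, daisy, pear, fir, rye, kale, iris, ash, cedar, elm, teak, lime, tulip, reed, bay.

kale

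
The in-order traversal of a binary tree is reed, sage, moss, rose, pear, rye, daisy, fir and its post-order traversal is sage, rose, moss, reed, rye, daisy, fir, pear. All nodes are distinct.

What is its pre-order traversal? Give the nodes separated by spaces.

The last element of post-order is the root; it splits in-order into left and right subtrees.
Root pear: left subtree has 4 nodes {reed, sage, moss, rose}, right has 3 {rye, daisy, fir}.
  Root reed: left subtree has 0 nodes { }, right has 3 {sage, moss, rose}.
    Root moss: left subtree has 1 node {sage}, right has 1 {rose}.
  Root fir: left subtree has 2 nodes {rye, daisy}, right has 0 { }.
    Root daisy: left subtree has 1 node {rye}, right has 0 { }.

pear reed moss sage rose fir daisy rye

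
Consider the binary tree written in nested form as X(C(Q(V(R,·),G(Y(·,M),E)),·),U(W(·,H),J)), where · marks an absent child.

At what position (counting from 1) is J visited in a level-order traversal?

6

Level-order visits nodes level by level from the root, left to right within each level.
Level 0: X
Level 1: C, U
Level 2: Q, W, J
Level 3: V, G, H
Level 4: R, Y, E
Level 5: M
Full level-order sequence: X, C, U, Q, W, J, V, G, H, R, Y, E, M.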